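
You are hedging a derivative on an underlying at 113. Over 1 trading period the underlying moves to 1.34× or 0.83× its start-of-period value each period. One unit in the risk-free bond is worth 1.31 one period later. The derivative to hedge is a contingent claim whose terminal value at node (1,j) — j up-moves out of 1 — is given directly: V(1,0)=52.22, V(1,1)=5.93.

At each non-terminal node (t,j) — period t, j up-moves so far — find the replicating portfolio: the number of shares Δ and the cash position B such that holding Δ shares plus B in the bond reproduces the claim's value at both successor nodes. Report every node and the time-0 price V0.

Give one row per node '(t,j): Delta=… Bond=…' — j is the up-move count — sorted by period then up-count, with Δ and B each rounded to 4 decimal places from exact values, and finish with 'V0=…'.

The replicating-portfolio and risk-neutral prices coincide; use p* = (1.31−0.83)/(1.34−0.83) = 0.9412 for the latter.
Terminal payoffs: V(1,0)=52.2200, V(1,1)=5.9300
Node (0,0) S=113.0000: V=(p*·5.9300+(1−p*)·52.2200)/1.31=6.6053; Δ=(5.9300−52.2200)/(151.4200−93.7900)=-0.8032; B=V−Δ·S=97.3700
Root portfolio cost Δ·113+B reproduces V0=6.6053.

(0,0): Delta=-0.8032 Bond=97.3700
V0=6.6053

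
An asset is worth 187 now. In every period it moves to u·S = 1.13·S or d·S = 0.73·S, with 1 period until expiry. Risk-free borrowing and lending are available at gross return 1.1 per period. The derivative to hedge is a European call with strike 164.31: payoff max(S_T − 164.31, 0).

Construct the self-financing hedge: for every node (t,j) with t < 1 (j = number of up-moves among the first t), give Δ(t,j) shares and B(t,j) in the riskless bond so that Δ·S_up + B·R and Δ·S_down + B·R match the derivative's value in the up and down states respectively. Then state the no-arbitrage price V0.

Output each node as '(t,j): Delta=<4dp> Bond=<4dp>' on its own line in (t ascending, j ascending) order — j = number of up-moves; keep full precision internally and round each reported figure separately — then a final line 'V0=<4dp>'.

Under the risk-neutral measure, an up-move has probability p* = (R−d)/(u−d) = 0.9250 and values discount at R = 1.1.
Payoff layer (t=1): V(1,0)=0.0000, V(1,1)=47.0000
(0,0): S=187.0000. Δ = (V_up−V_dn)/(S_up−S_dn) = (47.0000−0.0000)/(211.3100−136.5100) = 0.6283. V = [p*·47.0000 + (1−p*)·0.0000]/1.1 = 39.5227. B = V − Δ·S = -77.9773.
Check: Δ(0,0)·S0 + B(0,0) = 39.5227 = V0.

(0,0): Delta=0.6283 Bond=-77.9773
V0=39.5227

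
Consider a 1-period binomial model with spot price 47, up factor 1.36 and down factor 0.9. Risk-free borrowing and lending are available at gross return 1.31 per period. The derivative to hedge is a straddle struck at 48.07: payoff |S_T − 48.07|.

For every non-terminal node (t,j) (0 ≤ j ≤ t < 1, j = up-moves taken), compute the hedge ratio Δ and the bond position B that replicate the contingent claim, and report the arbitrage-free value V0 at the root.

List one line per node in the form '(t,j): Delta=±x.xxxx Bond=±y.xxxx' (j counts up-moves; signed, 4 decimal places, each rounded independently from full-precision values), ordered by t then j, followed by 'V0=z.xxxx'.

No-arbitrage ⇒ martingale measure with p* = (R−d)/(u−d) = 0.8913.
Payoff layer (t=1): V(1,0)=5.7700, V(1,1)=15.8500
(0,0): S=47.0000. Δ = (V_up−V_dn)/(S_up−S_dn) = (15.8500−5.7700)/(63.9200−42.3000) = 0.4662. V = [p*·15.8500 + (1−p*)·5.7700]/1.31 = 11.2629. B = V − Δ·S = -10.6502.
Root portfolio cost Δ·47+B reproduces V0=11.2629.

(0,0): Delta=0.4662 Bond=-10.6502
V0=11.2629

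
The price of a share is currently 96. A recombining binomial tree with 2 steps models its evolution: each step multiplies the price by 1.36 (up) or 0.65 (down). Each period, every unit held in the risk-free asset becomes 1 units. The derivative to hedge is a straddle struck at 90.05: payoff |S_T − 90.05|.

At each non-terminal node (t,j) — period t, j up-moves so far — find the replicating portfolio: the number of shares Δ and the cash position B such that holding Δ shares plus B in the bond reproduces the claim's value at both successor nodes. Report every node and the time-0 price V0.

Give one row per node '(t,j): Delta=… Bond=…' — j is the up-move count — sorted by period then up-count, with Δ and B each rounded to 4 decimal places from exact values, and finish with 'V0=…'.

The replicating-portfolio and risk-neutral prices coincide; use p* = (1−0.65)/(1.36−0.65) = 0.4930 for the latter.
Payoff layer (t=2): V(2,0)=49.4900, V(2,1)=5.1860, V(2,2)=87.5116
(1,0): S=62.4000. Δ = (V_up−V_dn)/(S_up−S_dn) = (5.1860−49.4900)/(84.8640−40.5600) = -1.0000. V = [p*·5.1860 + (1−p*)·49.4900]/1 = 27.6500. B = V − Δ·S = 90.0500.
(1,1): S=130.5600. Δ = (V_up−V_dn)/(S_up−S_dn) = (87.5116−5.1860)/(177.5616−84.8640) = 0.8881. V = [p*·87.5116 + (1−p*)·5.1860]/1 = 45.7690. B = V − Δ·S = -70.1825.
(0,0): S=96.0000. Δ = (V_up−V_dn)/(S_up−S_dn) = (45.7690−27.6500)/(130.5600−62.4000) = 0.2658. V = [p*·45.7690 + (1−p*)·27.6500]/1 = 36.5819. B = V − Δ·S = 11.0621.
Self-financing check: at every node Δ·S+B equals the discounted successor values.

(0,0): Delta=0.2658 Bond=11.0621
(1,0): Delta=-1.0000 Bond=90.0500
(1,1): Delta=0.8881 Bond=-70.1825
V0=36.5819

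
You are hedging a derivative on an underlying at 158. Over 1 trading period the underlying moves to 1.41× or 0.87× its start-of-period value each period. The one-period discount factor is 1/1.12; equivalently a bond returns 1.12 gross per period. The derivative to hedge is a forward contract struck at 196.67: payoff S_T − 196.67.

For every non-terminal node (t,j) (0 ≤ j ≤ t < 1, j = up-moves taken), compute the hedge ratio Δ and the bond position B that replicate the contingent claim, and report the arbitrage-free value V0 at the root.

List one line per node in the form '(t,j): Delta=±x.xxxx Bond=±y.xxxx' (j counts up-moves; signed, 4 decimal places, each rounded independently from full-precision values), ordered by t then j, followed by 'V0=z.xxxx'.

The replicating-portfolio and risk-neutral prices coincide; use p* = (1.12−0.87)/(1.41−0.87) = 0.4630 for the latter.
Terminal payoffs: V(1,0)=-59.2100, V(1,1)=26.1100
  t=0,j=0: stock 158.0000 → up 222.7800 (V=26.1100), down 137.4600 (V=-59.2100). Price -17.5982; hedge Δ=1.0000, bond B=-175.5982.
Root portfolio cost Δ·158+B reproduces V0=-17.5982.

(0,0): Delta=1.0000 Bond=-175.5982
V0=-17.5982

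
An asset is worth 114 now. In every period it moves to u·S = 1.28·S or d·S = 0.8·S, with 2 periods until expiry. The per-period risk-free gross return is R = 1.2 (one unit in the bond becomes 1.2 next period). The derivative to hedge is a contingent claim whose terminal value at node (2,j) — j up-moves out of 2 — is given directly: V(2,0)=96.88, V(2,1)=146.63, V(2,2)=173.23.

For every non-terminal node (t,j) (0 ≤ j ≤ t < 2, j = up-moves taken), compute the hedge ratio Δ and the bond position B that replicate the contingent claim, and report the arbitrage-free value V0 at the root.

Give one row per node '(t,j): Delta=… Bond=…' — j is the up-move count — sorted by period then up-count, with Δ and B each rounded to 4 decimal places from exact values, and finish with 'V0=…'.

The replicating-portfolio and risk-neutral prices coincide; use p* = (1.2−0.8)/(1.28−0.8) = 0.8333 for the latter.
Terminal payoffs: V(2,0)=96.8800, V(2,1)=146.6300, V(2,2)=173.2300
(1,0): S=91.2000. Δ = (V_up−V_dn)/(S_up−S_dn) = (146.6300−96.8800)/(116.7360−72.9600) = 1.1365. V = [p*·146.6300 + (1−p*)·96.8800]/1.2 = 115.2819. B = V − Δ·S = 11.6361.
(1,1): S=145.9200. Δ = (V_up−V_dn)/(S_up−S_dn) = (173.2300−146.6300)/(186.7776−116.7360) = 0.3798. V = [p*·173.2300 + (1−p*)·146.6300]/1.2 = 140.6639. B = V − Δ·S = 85.2472.
(0,0): S=114.0000. Δ = (V_up−V_dn)/(S_up−S_dn) = (140.6639−115.2819)/(145.9200−91.2000) = 0.4639. V = [p*·140.6639 + (1−p*)·115.2819]/1.2 = 113.6946. B = V − Δ·S = 60.8156.
Self-financing check: at every node Δ·S+B equals the discounted successor values.

(0,0): Delta=0.4639 Bond=60.8156
(1,0): Delta=1.1365 Bond=11.6361
(1,1): Delta=0.3798 Bond=85.2472
V0=113.6946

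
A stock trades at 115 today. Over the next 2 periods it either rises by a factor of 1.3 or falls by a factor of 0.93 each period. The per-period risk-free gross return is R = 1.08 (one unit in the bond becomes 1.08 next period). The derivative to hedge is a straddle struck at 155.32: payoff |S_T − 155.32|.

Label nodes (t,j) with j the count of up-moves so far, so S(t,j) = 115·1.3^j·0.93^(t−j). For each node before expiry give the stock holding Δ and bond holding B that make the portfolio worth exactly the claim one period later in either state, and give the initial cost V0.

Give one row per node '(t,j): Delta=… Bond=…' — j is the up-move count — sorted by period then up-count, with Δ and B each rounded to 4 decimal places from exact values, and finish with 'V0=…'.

(0,0): Delta=-0.3114 Bond=64.9670
(1,0): Delta=-1.0000 Bond=143.8148
(1,1): Delta=0.4112 Bond=-37.8564
V0=29.1610

Under the risk-neutral measure, an up-move has probability p* = (R−d)/(u−d) = 0.4054 and values discount at R = 1.08.
Payoff layer (t=2): V(2,0)=55.8565, V(2,1)=16.2850, V(2,2)=39.0300
  t=1,j=0: stock 106.9500 → up 139.0350 (V=16.2850), down 99.4635 (V=55.8565). Price 36.8648; hedge Δ=-1.0000, bond B=143.8148.
  t=1,j=1: stock 149.5000 → up 194.3500 (V=39.0300), down 139.0350 (V=16.2850). Price 23.6166; hedge Δ=0.4112, bond B=-37.8564.
  t=0,j=0: stock 115.0000 → up 149.5000 (V=23.6166), down 106.9500 (V=36.8648). Price 29.1610; hedge Δ=-0.3114, bond B=64.9670.
Check: Δ(0,0)·S0 + B(0,0) = 29.1610 = V0.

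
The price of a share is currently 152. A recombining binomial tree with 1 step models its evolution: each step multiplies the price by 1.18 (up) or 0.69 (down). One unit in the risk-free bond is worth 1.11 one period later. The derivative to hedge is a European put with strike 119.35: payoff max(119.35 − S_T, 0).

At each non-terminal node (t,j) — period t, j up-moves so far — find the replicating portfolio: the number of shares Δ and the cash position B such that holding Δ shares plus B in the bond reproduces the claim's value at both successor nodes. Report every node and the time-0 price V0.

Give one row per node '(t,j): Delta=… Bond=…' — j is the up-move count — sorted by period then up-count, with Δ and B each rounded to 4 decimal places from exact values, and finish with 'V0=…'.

(0,0): Delta=-0.1943 Bond=31.3929
V0=1.8623

The replicating-portfolio and risk-neutral prices coincide; use p* = (1.11−0.69)/(1.18−0.69) = 0.8571 for the latter.
At expiry t=1: V(1,0)=14.4700, V(1,1)=0.0000
  t=0,j=0: stock 152.0000 → up 179.3600 (V=0.0000), down 104.8800 (V=14.4700). Price 1.8623; hedge Δ=-0.1943, bond B=31.3929.
The time-0 hedge costs 1.8623, which is the no-arbitrage price.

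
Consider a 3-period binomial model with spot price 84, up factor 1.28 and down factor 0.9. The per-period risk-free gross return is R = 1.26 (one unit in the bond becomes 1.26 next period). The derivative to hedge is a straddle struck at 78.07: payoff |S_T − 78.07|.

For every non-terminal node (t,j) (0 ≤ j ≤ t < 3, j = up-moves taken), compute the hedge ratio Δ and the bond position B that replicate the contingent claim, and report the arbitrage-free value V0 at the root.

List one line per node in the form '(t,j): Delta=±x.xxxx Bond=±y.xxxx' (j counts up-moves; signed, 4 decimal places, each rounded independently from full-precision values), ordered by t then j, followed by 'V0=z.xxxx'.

Under the risk-neutral measure, an up-move has probability p* = (R−d)/(u−d) = 0.9474 and values discount at R = 1.26.
Terminal payoffs: V(3,0)=16.8340, V(3,1)=9.0212, V(3,2)=45.7930, V(3,3)=98.0908
(2,0): S=68.0400. Δ = (V_up−V_dn)/(S_up−S_dn) = (9.0212−16.8340)/(87.0912−61.2360) = -0.3022. V = [p*·9.0212 + (1−p*)·16.8340]/1.26 = 7.4860. B = V − Δ·S = 28.0460.
(2,1): S=96.7680. Δ = (V_up−V_dn)/(S_up−S_dn) = (45.7930−9.0212)/(123.8630−87.0912) = 1.0000. V = [p*·45.7930 + (1−p*)·9.0212]/1.26 = 34.8077. B = V − Δ·S = -61.9603.
(2,2): S=137.6256. Δ = (V_up−V_dn)/(S_up−S_dn) = (98.0908−45.7930)/(176.1608−123.8630) = 1.0000. V = [p*·98.0908 + (1−p*)·45.7930]/1.26 = 75.6653. B = V − Δ·S = -61.9603.
(1,0): S=75.6000. Δ = (V_up−V_dn)/(S_up−S_dn) = (34.8077−7.4860)/(96.7680−68.0400) = 0.9510. V = [p*·34.8077 + (1−p*)·7.4860]/1.26 = 26.4839. B = V − Δ·S = -45.4152.
(1,1): S=107.5200. Δ = (V_up−V_dn)/(S_up−S_dn) = (75.6653−34.8077)/(137.6256−96.7680) = 1.0000. V = [p*·75.6653 + (1−p*)·34.8077]/1.26 = 58.3451. B = V − Δ·S = -49.1749.
(0,0): S=84.0000. Δ = (V_up−V_dn)/(S_up−S_dn) = (58.3451−26.4839)/(107.5200−75.6000) = 0.9982. V = [p*·58.3451 + (1−p*)·26.4839]/1.26 = 44.9748. B = V − Δ·S = -38.8706.
Each (Δ,B) replicates both successor values, so the strategy is self-financing and V0 is arbitrage-free.

(0,0): Delta=0.9982 Bond=-38.8706
(1,0): Delta=0.9510 Bond=-45.4152
(1,1): Delta=1.0000 Bond=-49.1749
(2,0): Delta=-0.3022 Bond=28.0460
(2,1): Delta=1.0000 Bond=-61.9603
(2,2): Delta=1.0000 Bond=-61.9603
V0=44.9748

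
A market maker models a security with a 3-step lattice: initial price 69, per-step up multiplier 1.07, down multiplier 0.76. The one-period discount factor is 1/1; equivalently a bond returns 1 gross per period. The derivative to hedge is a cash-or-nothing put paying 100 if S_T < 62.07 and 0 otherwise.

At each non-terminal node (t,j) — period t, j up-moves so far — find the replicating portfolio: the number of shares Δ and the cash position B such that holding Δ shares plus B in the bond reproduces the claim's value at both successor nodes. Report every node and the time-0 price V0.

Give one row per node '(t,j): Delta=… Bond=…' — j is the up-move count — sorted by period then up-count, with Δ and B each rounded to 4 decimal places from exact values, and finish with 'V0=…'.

Since d<R<u, set p* = (R−d)/(u−d) = 0.7742; price each node as the discounted p*-expectation of its children.
Payoff layer (t=3): V(3,0)=100.0000, V(3,1)=100.0000, V(3,2)=100.0000, V(3,3)=0.0000
(2,0): S=39.8544. Δ = (V_up−V_dn)/(S_up−S_dn) = (100.0000−100.0000)/(42.6442−30.2893) = 0.0000. V = [p*·100.0000 + (1−p*)·100.0000]/1 = 100.0000. B = V − Δ·S = 100.0000.
(2,1): S=56.1108. Δ = (V_up−V_dn)/(S_up−S_dn) = (100.0000−100.0000)/(60.0386−42.6442) = 0.0000. V = [p*·100.0000 + (1−p*)·100.0000]/1 = 100.0000. B = V − Δ·S = 100.0000.
(2,2): S=78.9981. Δ = (V_up−V_dn)/(S_up−S_dn) = (0.0000−100.0000)/(84.5280−60.0386) = -4.0834. V = [p*·0.0000 + (1−p*)·100.0000]/1 = 22.5806. B = V − Δ·S = 345.1613.
(1,0): S=52.4400. Δ = (V_up−V_dn)/(S_up−S_dn) = (100.0000−100.0000)/(56.1108−39.8544) = 0.0000. V = [p*·100.0000 + (1−p*)·100.0000]/1 = 100.0000. B = V − Δ·S = 100.0000.
(1,1): S=73.8300. Δ = (V_up−V_dn)/(S_up−S_dn) = (22.5806−100.0000)/(78.9981−56.1108) = -3.3826. V = [p*·22.5806 + (1−p*)·100.0000]/1 = 40.0624. B = V − Δ·S = 289.8023.
(0,0): S=69.0000. Δ = (V_up−V_dn)/(S_up−S_dn) = (40.0624−100.0000)/(73.8300−52.4400) = -2.8021. V = [p*·40.0624 + (1−p*)·100.0000]/1 = 53.5967. B = V − Δ·S = 246.9437.
Self-financing check: at every node Δ·S+B equals the discounted successor values.

(0,0): Delta=-2.8021 Bond=246.9437
(1,0): Delta=0.0000 Bond=100.0000
(1,1): Delta=-3.3826 Bond=289.8023
(2,0): Delta=0.0000 Bond=100.0000
(2,1): Delta=0.0000 Bond=100.0000
(2,2): Delta=-4.0834 Bond=345.1613
V0=53.5967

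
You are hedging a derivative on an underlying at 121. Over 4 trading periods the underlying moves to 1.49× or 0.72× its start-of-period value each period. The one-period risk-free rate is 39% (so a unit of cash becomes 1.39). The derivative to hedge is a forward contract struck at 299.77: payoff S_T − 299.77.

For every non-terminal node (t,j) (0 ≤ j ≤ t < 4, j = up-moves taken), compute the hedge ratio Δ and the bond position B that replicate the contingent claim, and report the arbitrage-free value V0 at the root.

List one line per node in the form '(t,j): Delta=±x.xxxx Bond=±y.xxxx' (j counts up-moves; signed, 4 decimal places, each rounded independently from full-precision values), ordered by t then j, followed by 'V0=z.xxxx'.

(0,0): Delta=1.0000 Bond=-80.3025
(1,0): Delta=1.0000 Bond=-111.6204
(1,1): Delta=1.0000 Bond=-111.6204
(2,0): Delta=1.0000 Bond=-155.1524
(2,1): Delta=1.0000 Bond=-155.1524
(2,2): Delta=1.0000 Bond=-155.1524
(3,0): Delta=1.0000 Bond=-215.6619
(3,1): Delta=1.0000 Bond=-215.6619
(3,2): Delta=1.0000 Bond=-215.6619
(3,3): Delta=1.0000 Bond=-215.6619
V0=40.6975

No-arbitrage ⇒ martingale measure with p* = (R−d)/(u−d) = 0.8701.
Payoff layer (t=4): V(4,0)=-267.2526, V(4,1)=-232.4771, V(4,2)=-160.5111, V(4,3)=-11.5815, V(4,4)=296.6201
(3,0): S=45.1630. Δ = (V_up−V_dn)/(S_up−S_dn) = (-232.4771−-267.2526)/(67.2929−32.5174) = 1.0000. V = [p*·-232.4771 + (1−p*)·-267.2526]/1.39 = -170.4989. B = V − Δ·S = -215.6619.
(3,1): S=93.4623. Δ = (V_up−V_dn)/(S_up−S_dn) = (-160.5111−-232.4771)/(139.2589−67.2929) = 1.0000. V = [p*·-160.5111 + (1−p*)·-232.4771]/1.39 = -122.1995. B = V − Δ·S = -215.6619.
(3,2): S=193.4151. Δ = (V_up−V_dn)/(S_up−S_dn) = (-11.5815−-160.5111)/(288.1885−139.2589) = 1.0000. V = [p*·-11.5815 + (1−p*)·-160.5111]/1.39 = -22.2468. B = V − Δ·S = -215.6619.
(3,3): S=400.2618. Δ = (V_up−V_dn)/(S_up−S_dn) = (296.6201−-11.5815)/(596.3901−288.1885) = 1.0000. V = [p*·296.6201 + (1−p*)·-11.5815]/1.39 = 184.6000. B = V − Δ·S = -215.6619.
(2,0): S=62.7264. Δ = (V_up−V_dn)/(S_up−S_dn) = (-122.1995−-170.4989)/(93.4623−45.1630) = 1.0000. V = [p*·-122.1995 + (1−p*)·-170.4989]/1.39 = -92.4260. B = V − Δ·S = -155.1524.
(2,1): S=129.8088. Δ = (V_up−V_dn)/(S_up−S_dn) = (-22.2468−-122.1995)/(193.4151−93.4623) = 1.0000. V = [p*·-22.2468 + (1−p*)·-122.1995]/1.39 = -25.3436. B = V − Δ·S = -155.1524.
(2,2): S=268.6321. Δ = (V_up−V_dn)/(S_up−S_dn) = (184.6000−-22.2468)/(400.2618−193.4151) = 1.0000. V = [p*·184.6000 + (1−p*)·-22.2468]/1.39 = 113.4797. B = V − Δ·S = -155.1524.
(1,0): S=87.1200. Δ = (V_up−V_dn)/(S_up−S_dn) = (-25.3436−-92.4260)/(129.8088−62.7264) = 1.0000. V = [p*·-25.3436 + (1−p*)·-92.4260]/1.39 = -24.5004. B = V − Δ·S = -111.6204.
(1,1): S=180.2900. Δ = (V_up−V_dn)/(S_up−S_dn) = (113.4797−-25.3436)/(268.6321−129.8088) = 1.0000. V = [p*·113.4797 + (1−p*)·-25.3436]/1.39 = 68.6696. B = V − Δ·S = -111.6204.
(0,0): S=121.0000. Δ = (V_up−V_dn)/(S_up−S_dn) = (68.6696−-24.5004)/(180.2900−87.1200) = 1.0000. V = [p*·68.6696 + (1−p*)·-24.5004]/1.39 = 40.6975. B = V − Δ·S = -80.3025.
Each (Δ,B) replicates both successor values, so the strategy is self-financing and V0 is arbitrage-free.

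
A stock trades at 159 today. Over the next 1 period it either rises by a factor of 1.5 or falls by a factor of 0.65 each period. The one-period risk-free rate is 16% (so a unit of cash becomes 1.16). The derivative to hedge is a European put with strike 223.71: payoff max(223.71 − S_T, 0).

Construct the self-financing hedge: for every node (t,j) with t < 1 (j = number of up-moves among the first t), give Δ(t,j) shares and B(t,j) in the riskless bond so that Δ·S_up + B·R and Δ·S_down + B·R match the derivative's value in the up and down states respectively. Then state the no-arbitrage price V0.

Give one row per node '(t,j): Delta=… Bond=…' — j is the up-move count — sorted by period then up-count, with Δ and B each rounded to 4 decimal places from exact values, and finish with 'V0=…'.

The replicating-portfolio and risk-neutral prices coincide; use p* = (1.16−0.65)/(1.5−0.65) = 0.6000 for the latter.
Terminal payoffs: V(1,0)=120.3600, V(1,1)=0.0000
Node (0,0) S=159.0000: V=(p*·0.0000+(1−p*)·120.3600)/1.16=41.5034; Δ=(0.0000−120.3600)/(238.5000−103.3500)=-0.8906; B=V−Δ·S=183.1034
Each (Δ,B) replicates both successor values, so the strategy is self-financing and V0 is arbitrage-free.

(0,0): Delta=-0.8906 Bond=183.1034
V0=41.5034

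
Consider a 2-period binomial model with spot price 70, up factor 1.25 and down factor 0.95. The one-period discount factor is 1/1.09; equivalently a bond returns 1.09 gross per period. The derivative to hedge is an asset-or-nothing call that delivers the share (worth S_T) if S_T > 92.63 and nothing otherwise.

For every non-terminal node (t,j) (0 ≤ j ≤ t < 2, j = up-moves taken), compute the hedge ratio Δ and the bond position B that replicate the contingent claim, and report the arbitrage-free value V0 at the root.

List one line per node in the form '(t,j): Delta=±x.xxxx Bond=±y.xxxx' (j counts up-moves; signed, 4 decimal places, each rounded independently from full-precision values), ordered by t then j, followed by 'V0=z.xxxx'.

(0,0): Delta=2.2299 Bond=-136.0424
(1,0): Delta=0.0000 Bond=0.0000
(1,1): Delta=4.1667 Bond=-317.7561
V0=20.0483

Since d<R<u, set p* = (R−d)/(u−d) = 0.4667; price each node as the discounted p*-expectation of its children.
Payoff layer (t=2): V(2,0)=0.0000, V(2,1)=0.0000, V(2,2)=109.3750
(1,0): S=66.5000. Δ = (V_up−V_dn)/(S_up−S_dn) = (0.0000−0.0000)/(83.1250−63.1750) = 0.0000. V = [p*·0.0000 + (1−p*)·0.0000]/1.09 = 0.0000. B = V − Δ·S = 0.0000.
(1,1): S=87.5000. Δ = (V_up−V_dn)/(S_up−S_dn) = (109.3750−0.0000)/(109.3750−83.1250) = 4.1667. V = [p*·109.3750 + (1−p*)·0.0000]/1.09 = 46.8272. B = V − Δ·S = -317.7561.
(0,0): S=70.0000. Δ = (V_up−V_dn)/(S_up−S_dn) = (46.8272−0.0000)/(87.5000−66.5000) = 2.2299. V = [p*·46.8272 + (1−p*)·0.0000]/1.09 = 20.0483. B = V − Δ·S = -136.0424.
The time-0 hedge costs 20.0483, which is the no-arbitrage price.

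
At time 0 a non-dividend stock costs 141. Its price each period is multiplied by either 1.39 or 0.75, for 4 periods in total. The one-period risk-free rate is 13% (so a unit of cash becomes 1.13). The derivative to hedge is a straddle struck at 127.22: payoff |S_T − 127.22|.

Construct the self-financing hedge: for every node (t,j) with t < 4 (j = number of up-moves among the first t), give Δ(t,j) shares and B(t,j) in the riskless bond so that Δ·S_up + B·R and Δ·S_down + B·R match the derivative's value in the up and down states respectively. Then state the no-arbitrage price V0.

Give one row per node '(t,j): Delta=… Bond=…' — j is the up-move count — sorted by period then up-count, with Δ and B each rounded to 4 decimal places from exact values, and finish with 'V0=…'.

The replicating-portfolio and risk-neutral prices coincide; use p* = (1.13−0.75)/(1.39−0.75) = 0.5937 for the latter.
At expiry t=4: V(4,0)=82.6067, V(4,1)=44.5367, V(4,2)=26.0197, V(4,3)=156.7842, V(4,4)=399.1345
(3,0): S=59.4844. Δ = (V_up−V_dn)/(S_up−S_dn) = (44.5367−82.6067)/(82.6833−44.6133) = -1.0000. V = [p*·44.5367 + (1−p*)·82.6067]/1.13 = 53.0997. B = V − Δ·S = 112.5841.
(3,1): S=110.2444. Δ = (V_up−V_dn)/(S_up−S_dn) = (26.0197−44.5367)/(153.2397−82.6833) = -0.2624. V = [p*·26.0197 + (1−p*)·44.5367]/1.13 = 29.6834. B = V − Δ·S = 58.6163.
(3,2): S=204.3196. Δ = (V_up−V_dn)/(S_up−S_dn) = (156.7842−26.0197)/(284.0042−153.2397) = 1.0000. V = [p*·156.7842 + (1−p*)·26.0197]/1.13 = 91.7355. B = V − Δ·S = -112.5841.
(3,3): S=378.6723. Δ = (V_up−V_dn)/(S_up−S_dn) = (399.1345−156.7842)/(526.3545−284.0042) = 1.0000. V = [p*·399.1345 + (1−p*)·156.7842]/1.13 = 266.0882. B = V − Δ·S = -112.5841.
(2,0): S=79.3125. Δ = (V_up−V_dn)/(S_up−S_dn) = (29.6834−53.0997)/(110.2444−59.4844) = -0.4613. V = [p*·29.6834 + (1−p*)·53.0997]/1.13 = 34.6870. B = V − Δ·S = 71.2749.
(2,1): S=146.9925. Δ = (V_up−V_dn)/(S_up−S_dn) = (91.7355−29.6834)/(204.3196−110.2444) = 0.6596. V = [p*·91.7355 + (1−p*)·29.6834]/1.13 = 58.8733. B = V − Δ·S = -38.0831.
(2,2): S=272.4261. Δ = (V_up−V_dn)/(S_up−S_dn) = (266.0882−91.7355)/(378.6723−204.3196) = 1.0000. V = [p*·266.0882 + (1−p*)·91.7355]/1.13 = 172.7942. B = V − Δ·S = -99.6319.
(1,0): S=105.7500. Δ = (V_up−V_dn)/(S_up−S_dn) = (58.8733−34.6870)/(146.9925−79.3125) = 0.3574. V = [p*·58.8733 + (1−p*)·34.6870]/1.13 = 43.4050. B = V − Δ·S = 5.6138.
(1,1): S=195.9900. Δ = (V_up−V_dn)/(S_up−S_dn) = (172.7942−58.8733)/(272.4261−146.9925) = 0.9082. V = [p*·172.7942 + (1−p*)·58.8733]/1.13 = 111.9591. B = V − Δ·S = -66.0422.
(0,0): S=141.0000. Δ = (V_up−V_dn)/(S_up−S_dn) = (111.9591−43.4050)/(195.9900−105.7500) = 0.7597. V = [p*·111.9591 + (1−p*)·43.4050]/1.13 = 74.4327. B = V − Δ·S = -32.6832.
The time-0 hedge costs 74.4327, which is the no-arbitrage price.

(0,0): Delta=0.7597 Bond=-32.6832
(1,0): Delta=0.3574 Bond=5.6138
(1,1): Delta=0.9082 Bond=-66.0422
(2,0): Delta=-0.4613 Bond=71.2749
(2,1): Delta=0.6596 Bond=-38.0831
(2,2): Delta=1.0000 Bond=-99.6319
(3,0): Delta=-1.0000 Bond=112.5841
(3,1): Delta=-0.2624 Bond=58.6163
(3,2): Delta=1.0000 Bond=-112.5841
(3,3): Delta=1.0000 Bond=-112.5841
V0=74.4327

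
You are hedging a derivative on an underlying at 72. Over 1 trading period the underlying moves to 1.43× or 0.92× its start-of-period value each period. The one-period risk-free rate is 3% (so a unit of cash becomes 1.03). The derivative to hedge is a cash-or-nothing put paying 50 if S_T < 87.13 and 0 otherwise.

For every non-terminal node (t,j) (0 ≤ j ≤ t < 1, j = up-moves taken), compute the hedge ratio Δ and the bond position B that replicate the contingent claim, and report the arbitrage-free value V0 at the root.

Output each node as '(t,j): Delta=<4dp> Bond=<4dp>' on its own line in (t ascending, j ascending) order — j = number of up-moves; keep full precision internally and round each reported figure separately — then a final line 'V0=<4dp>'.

The replicating-portfolio and risk-neutral prices coincide; use p* = (1.03−0.92)/(1.43−0.92) = 0.2157 for the latter.
Payoff layer (t=1): V(1,0)=50.0000, V(1,1)=0.0000
  t=0,j=0: stock 72.0000 → up 102.9600 (V=0.0000), down 66.2400 (V=50.0000). Price 38.0735; hedge Δ=-1.3617, bond B=136.1127.
The time-0 hedge costs 38.0735, which is the no-arbitrage price.

(0,0): Delta=-1.3617 Bond=136.1127
V0=38.0735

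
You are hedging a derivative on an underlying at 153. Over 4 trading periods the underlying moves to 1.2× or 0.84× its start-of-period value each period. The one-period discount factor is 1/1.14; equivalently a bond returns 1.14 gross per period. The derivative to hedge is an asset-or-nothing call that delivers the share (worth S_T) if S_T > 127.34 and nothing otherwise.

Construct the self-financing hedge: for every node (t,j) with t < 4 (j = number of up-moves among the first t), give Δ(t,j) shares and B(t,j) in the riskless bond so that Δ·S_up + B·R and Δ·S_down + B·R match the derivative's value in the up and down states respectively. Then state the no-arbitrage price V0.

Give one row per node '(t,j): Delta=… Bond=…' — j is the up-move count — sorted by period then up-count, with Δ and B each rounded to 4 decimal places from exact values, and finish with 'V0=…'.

Since d<R<u, set p* = (R−d)/(u−d) = 0.8333; price each node as the discounted p*-expectation of its children.
Terminal values V(4,·): V(4,0)=0.0000, V(4,1)=0.0000, V(4,2)=155.4578, V(4,3)=222.0826, V(4,4)=317.2608
Node (3,0) S=90.6837: V=(p*·0.0000+(1−p*)·0.0000)/1.14=0.0000; Δ=(0.0000−0.0000)/(108.8205−76.1743)=0.0000; B=V−Δ·S=0.0000
Node (3,1) S=129.5482: V=(p*·155.4578+(1−p*)·0.0000)/1.14=113.6387; Δ=(155.4578−0.0000)/(155.4578−108.8205)=3.3333; B=V−Δ·S=-318.1885
Node (3,2) S=185.0688: V=(p*·222.0826+(1−p*)·155.4578)/1.14=185.0688; Δ=(222.0826−155.4578)/(222.0826−155.4578)=1.0000; B=V−Δ·S=0.0000
Node (3,3) S=264.3840: V=(p*·317.2608+(1−p*)·222.0826)/1.14=264.3840; Δ=(317.2608−222.0826)/(317.2608−222.0826)=1.0000; B=V−Δ·S=0.0000
Node (2,0) S=107.9568: V=(p*·113.6387+(1−p*)·0.0000)/1.14=83.0693; Δ=(113.6387−0.0000)/(129.5482−90.6837)=2.9240; B=V−Δ·S=-232.5939
Node (2,1) S=154.2240: V=(p*·185.0688+(1−p*)·113.6387)/1.14=151.8981; Δ=(185.0688−113.6387)/(185.0688−129.5482)=1.2865; B=V−Δ·S=-46.5188
Node (2,2) S=220.3200: V=(p*·264.3840+(1−p*)·185.0688)/1.14=220.3200; Δ=(264.3840−185.0688)/(264.3840−185.0688)=1.0000; B=V−Δ·S=0.0000
Node (1,0) S=128.5200: V=(p*·151.8981+(1−p*)·83.0693)/1.14=123.1812; Δ=(151.8981−83.0693)/(154.2240−107.9568)=1.4876; B=V−Δ·S=-68.0099
Node (1,1) S=183.6000: V=(p*·220.3200+(1−p*)·151.8981)/1.14=183.2600; Δ=(220.3200−151.8981)/(220.3200−154.2240)=1.0352; B=V−Δ·S=-6.8010
Node (0,0) S=153.0000: V=(p*·183.2600+(1−p*)·123.1812)/1.14=151.9709; Δ=(183.2600−123.1812)/(183.6000−128.5200)=1.0908; B=V−Δ·S=-14.9145
Self-financing check: at every node Δ·S+B equals the discounted successor values.

(0,0): Delta=1.0908 Bond=-14.9145
(1,0): Delta=1.4876 Bond=-68.0099
(1,1): Delta=1.0352 Bond=-6.8010
(2,0): Delta=2.9240 Bond=-232.5939
(2,1): Delta=1.2865 Bond=-46.5188
(2,2): Delta=1.0000 Bond=0.0000
(3,0): Delta=0.0000 Bond=0.0000
(3,1): Delta=3.3333 Bond=-318.1885
(3,2): Delta=1.0000 Bond=0.0000
(3,3): Delta=1.0000 Bond=0.0000
V0=151.9709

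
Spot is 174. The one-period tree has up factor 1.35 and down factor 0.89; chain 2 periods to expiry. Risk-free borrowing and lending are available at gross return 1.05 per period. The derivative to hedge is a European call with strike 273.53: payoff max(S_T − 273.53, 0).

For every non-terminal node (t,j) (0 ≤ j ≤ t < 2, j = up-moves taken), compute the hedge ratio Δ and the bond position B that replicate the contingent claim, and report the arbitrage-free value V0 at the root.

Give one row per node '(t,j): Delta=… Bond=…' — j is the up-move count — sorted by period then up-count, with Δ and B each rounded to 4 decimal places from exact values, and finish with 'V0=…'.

(0,0): Delta=0.1804 Bond=-26.6044
(1,0): Delta=0.0000 Bond=0.0000
(1,1): Delta=0.4034 Bond=-80.3119
V0=4.7828

Risk-neutral probability p* = (R−d)/(u−d) = (1.05−0.89)/(1.35−0.89) = 0.3478.
Terminal values V(2,·): V(2,0)=0.0000, V(2,1)=0.0000, V(2,2)=43.5850
(1,0): S=154.8600. Δ = (V_up−V_dn)/(S_up−S_dn) = (0.0000−0.0000)/(209.0610−137.8254) = 0.0000. V = [p*·0.0000 + (1−p*)·0.0000]/1.05 = 0.0000. B = V − Δ·S = 0.0000.
(1,1): S=234.9000. Δ = (V_up−V_dn)/(S_up−S_dn) = (43.5850−0.0000)/(317.1150−209.0610) = 0.4034. V = [p*·43.5850 + (1−p*)·0.0000]/1.05 = 14.4381. B = V − Δ·S = -80.3119.
(0,0): S=174.0000. Δ = (V_up−V_dn)/(S_up−S_dn) = (14.4381−0.0000)/(234.9000−154.8600) = 0.1804. V = [p*·14.4381 + (1−p*)·0.0000]/1.05 = 4.7828. B = V − Δ·S = -26.6044.
Root portfolio cost Δ·174+B reproduces V0=4.7828.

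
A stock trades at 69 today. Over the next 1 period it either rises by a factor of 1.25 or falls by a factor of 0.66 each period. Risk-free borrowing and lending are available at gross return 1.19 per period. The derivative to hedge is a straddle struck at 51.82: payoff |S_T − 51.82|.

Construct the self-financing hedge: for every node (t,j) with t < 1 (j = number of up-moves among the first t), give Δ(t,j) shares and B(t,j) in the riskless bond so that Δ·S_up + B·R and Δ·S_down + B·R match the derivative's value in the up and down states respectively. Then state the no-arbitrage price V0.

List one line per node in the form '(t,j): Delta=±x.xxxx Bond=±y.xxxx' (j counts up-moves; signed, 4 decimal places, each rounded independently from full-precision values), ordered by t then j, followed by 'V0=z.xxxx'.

Under the risk-neutral measure, an up-move has probability p* = (R−d)/(u−d) = 0.8983 and values discount at R = 1.19.
Terminal payoffs: V(1,0)=6.2800, V(1,1)=34.4300
Node (0,0) S=69.0000: V=(p*·34.4300+(1−p*)·6.2800)/1.19=26.5271; Δ=(34.4300−6.2800)/(86.2500−45.5400)=0.6915; B=V−Δ·S=-21.1847
Self-financing check: at every node Δ·S+B equals the discounted successor values.

(0,0): Delta=0.6915 Bond=-21.1847
V0=26.5271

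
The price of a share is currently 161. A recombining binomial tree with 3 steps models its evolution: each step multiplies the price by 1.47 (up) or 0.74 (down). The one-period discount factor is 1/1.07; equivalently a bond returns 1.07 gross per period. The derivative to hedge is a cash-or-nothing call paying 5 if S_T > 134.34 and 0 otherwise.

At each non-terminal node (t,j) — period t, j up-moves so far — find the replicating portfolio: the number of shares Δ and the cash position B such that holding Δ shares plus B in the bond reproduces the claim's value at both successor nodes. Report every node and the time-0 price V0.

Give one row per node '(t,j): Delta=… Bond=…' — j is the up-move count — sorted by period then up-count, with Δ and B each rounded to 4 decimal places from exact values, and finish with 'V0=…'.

(0,0): Delta=0.0184 Bond=-1.2156
(1,0): Delta=0.0243 Bond=-2.0013
(1,1): Delta=0.0148 Bond=-0.4516
(2,0): Delta=0.0000 Bond=0.0000
(2,1): Delta=0.0391 Bond=-4.7369
(2,2): Delta=0.0000 Bond=4.6729
V0=1.7481

Since d<R<u, set p* = (R−d)/(u−d) = 0.4521; price each node as the discounted p*-expectation of its children.
At expiry t=3: V(3,0)=0.0000, V(3,1)=0.0000, V(3,2)=5.0000, V(3,3)=5.0000
Node (2,0) S=88.1636: V=(p*·0.0000+(1−p*)·0.0000)/1.07=0.0000; Δ=(0.0000−0.0000)/(129.6005−65.2411)=0.0000; B=V−Δ·S=0.0000
Node (2,1) S=175.1358: V=(p*·5.0000+(1−p*)·0.0000)/1.07=2.1124; Δ=(5.0000−0.0000)/(257.4496−129.6005)=0.0391; B=V−Δ·S=-4.7369
Node (2,2) S=347.9049: V=(p*·5.0000+(1−p*)·5.0000)/1.07=4.6729; Δ=(5.0000−5.0000)/(511.4202−257.4496)=0.0000; B=V−Δ·S=4.6729
Node (1,0) S=119.1400: V=(p*·2.1124+(1−p*)·0.0000)/1.07=0.8925; Δ=(2.1124−0.0000)/(175.1358−88.1636)=0.0243; B=V−Δ·S=-2.0013
Node (1,1) S=236.6700: V=(p*·4.6729+(1−p*)·2.1124)/1.07=3.0560; Δ=(4.6729−2.1124)/(347.9049−175.1358)=0.0148; B=V−Δ·S=-0.4516
Node (0,0) S=161.0000: V=(p*·3.0560+(1−p*)·0.8925)/1.07=1.7481; Δ=(3.0560−0.8925)/(236.6700−119.1400)=0.0184; B=V−Δ·S=-1.2156
The time-0 hedge costs 1.7481, which is the no-arbitrage price.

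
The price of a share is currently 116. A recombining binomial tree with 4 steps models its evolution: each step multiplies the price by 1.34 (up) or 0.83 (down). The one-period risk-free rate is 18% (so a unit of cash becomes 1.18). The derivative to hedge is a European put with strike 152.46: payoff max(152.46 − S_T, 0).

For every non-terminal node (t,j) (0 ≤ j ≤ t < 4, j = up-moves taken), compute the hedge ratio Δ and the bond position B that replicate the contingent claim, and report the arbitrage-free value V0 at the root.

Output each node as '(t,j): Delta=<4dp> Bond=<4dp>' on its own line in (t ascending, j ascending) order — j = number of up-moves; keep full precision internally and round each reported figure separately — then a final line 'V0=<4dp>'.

(0,0): Delta=-0.1655 Bond=23.7510
(1,0): Delta=-0.4544 Bond=55.8447
(1,1): Delta=-0.0837 Bond=15.3092
(2,0): Delta=-1.0000 Bond=109.4944
(2,1): Delta=-0.3000 Bond=45.9664
(2,2): Delta=-0.0224 Bond=5.3098
(3,0): Delta=-1.0000 Bond=129.2034
(3,1): Delta=-1.0000 Bond=129.2034
(3,2): Delta=-0.1017 Bond=19.9715
(3,3): Delta=0.0000 Bond=0.0000
V0=4.5532

Risk-neutral probability p* = (R−d)/(u−d) = (1.18−0.83)/(1.34−0.83) = 0.6863.
Terminal values V(4,·): V(4,0)=97.4083, V(4,1)=63.5814, V(4,2)=8.9693, V(4,3)=0.0000, V(4,4)=0.0000
  t=3,j=0: stock 66.3273 → up 88.8786 (V=63.5814), down 55.0517 (V=97.4083). Price 62.8761; hedge Δ=-1.0000, bond B=129.2034.
  t=3,j=1: stock 107.0826 → up 143.4907 (V=8.9693), down 88.8786 (V=63.5814). Price 22.1208; hedge Δ=-1.0000, bond B=129.2034.
  t=3,j=2: stock 172.8804 → up 231.6597 (V=0.0000), down 143.4907 (V=8.9693). Price 2.3847; hedge Δ=-0.1017, bond B=19.9715.
  t=3,j=3: stock 279.1081 → up 374.0048 (V=0.0000), down 231.6597 (V=0.0000). Price 0.0000; hedge Δ=0.0000, bond B=0.0000.
  t=2,j=0: stock 79.9124 → up 107.0826 (V=22.1208), down 66.3273 (V=62.8761). Price 29.5820; hedge Δ=-1.0000, bond B=109.4944.
  t=2,j=1: stock 129.0152 → up 172.8804 (V=2.3847), down 107.0826 (V=22.1208). Price 7.2681; hedge Δ=-0.3000, bond B=45.9664.
  t=2,j=2: stock 208.2896 → up 279.1081 (V=0.0000), down 172.8804 (V=2.3847). Price 0.6340; hedge Δ=-0.0224, bond B=5.3098.
  t=1,j=0: stock 96.2800 → up 129.0152 (V=7.2681), down 79.9124 (V=29.5820). Price 12.0920; hedge Δ=-0.4544, bond B=55.8447.
  t=1,j=1: stock 155.4400 → up 208.2896 (V=0.6340), down 129.0152 (V=7.2681). Price 2.3011; hedge Δ=-0.0837, bond B=15.3092.
  t=0,j=0: stock 116.0000 → up 155.4400 (V=2.3011), down 96.2800 (V=12.0920). Price 4.5532; hedge Δ=-0.1655, bond B=23.7510.
Check: Δ(0,0)·S0 + B(0,0) = 4.5532 = V0.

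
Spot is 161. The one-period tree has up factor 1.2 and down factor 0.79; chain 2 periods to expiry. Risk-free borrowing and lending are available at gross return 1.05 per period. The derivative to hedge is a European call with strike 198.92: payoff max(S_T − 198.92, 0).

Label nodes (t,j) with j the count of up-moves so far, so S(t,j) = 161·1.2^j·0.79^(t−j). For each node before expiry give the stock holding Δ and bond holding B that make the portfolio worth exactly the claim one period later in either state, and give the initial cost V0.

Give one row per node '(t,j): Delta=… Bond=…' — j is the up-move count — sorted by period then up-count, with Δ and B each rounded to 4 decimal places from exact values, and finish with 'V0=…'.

(0,0): Delta=0.3012 Bond=-36.4850
(1,0): Delta=0.0000 Bond=0.0000
(1,1): Delta=0.4156 Bond=-60.4107
V0=12.0077

Since d<R<u, set p* = (R−d)/(u−d) = 0.6341; price each node as the discounted p*-expectation of its children.
Terminal values V(2,·): V(2,0)=0.0000, V(2,1)=0.0000, V(2,2)=32.9200
  t=1,j=0: stock 127.1900 → up 152.6280 (V=0.0000), down 100.4801 (V=0.0000). Price 0.0000; hedge Δ=0.0000, bond B=0.0000.
  t=1,j=1: stock 193.2000 → up 231.8400 (V=32.9200), down 152.6280 (V=0.0000). Price 19.8820; hedge Δ=0.4156, bond B=-60.4107.
  t=0,j=0: stock 161.0000 → up 193.2000 (V=19.8820), down 127.1900 (V=0.0000). Price 12.0077; hedge Δ=0.3012, bond B=-36.4850.
Self-financing check: at every node Δ·S+B equals the discounted successor values.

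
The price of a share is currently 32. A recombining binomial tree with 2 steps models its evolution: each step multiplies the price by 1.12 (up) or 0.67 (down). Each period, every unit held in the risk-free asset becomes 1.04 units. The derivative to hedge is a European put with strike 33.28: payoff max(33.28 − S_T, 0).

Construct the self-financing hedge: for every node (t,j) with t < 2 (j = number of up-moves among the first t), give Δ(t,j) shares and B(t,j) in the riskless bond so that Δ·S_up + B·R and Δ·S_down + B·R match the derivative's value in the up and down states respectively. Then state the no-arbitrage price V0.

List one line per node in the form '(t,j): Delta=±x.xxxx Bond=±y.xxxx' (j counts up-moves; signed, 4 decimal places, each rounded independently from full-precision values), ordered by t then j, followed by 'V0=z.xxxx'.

The replicating-portfolio and risk-neutral prices coincide; use p* = (1.04−0.67)/(1.12−0.67) = 0.8222 for the latter.
Terminal payoffs: V(2,0)=18.9152, V(2,1)=9.2672, V(2,2)=0.0000
Node (1,0) S=21.4400: V=(p*·9.2672+(1−p*)·18.9152)/1.04=10.5600; Δ=(9.2672−18.9152)/(24.0128−14.3648)=-1.0000; B=V−Δ·S=32.0000
Node (1,1) S=35.8400: V=(p*·0.0000+(1−p*)·9.2672)/1.04=1.5841; Δ=(0.0000−9.2672)/(40.1408−24.0128)=-0.5746; B=V−Δ·S=22.1779
Node (0,0) S=32.0000: V=(p*·1.5841+(1−p*)·10.5600)/1.04=3.0575; Δ=(1.5841−10.5600)/(35.8400−21.4400)=-0.6233; B=V−Δ·S=23.0039
Check: Δ(0,0)·S0 + B(0,0) = 3.0575 = V0.

(0,0): Delta=-0.6233 Bond=23.0039
(1,0): Delta=-1.0000 Bond=32.0000
(1,1): Delta=-0.5746 Bond=22.1779
V0=3.0575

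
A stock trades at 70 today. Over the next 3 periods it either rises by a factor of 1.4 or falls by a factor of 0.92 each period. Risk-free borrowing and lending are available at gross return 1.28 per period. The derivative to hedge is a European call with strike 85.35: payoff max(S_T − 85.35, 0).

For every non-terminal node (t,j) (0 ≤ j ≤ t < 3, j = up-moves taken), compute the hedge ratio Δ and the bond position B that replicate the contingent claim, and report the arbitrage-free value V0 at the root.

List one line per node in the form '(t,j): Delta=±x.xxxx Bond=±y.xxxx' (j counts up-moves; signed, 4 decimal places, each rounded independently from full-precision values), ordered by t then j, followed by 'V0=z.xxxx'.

No-arbitrage ⇒ martingale measure with p* = (R−d)/(u−d) = 0.7500.
Terminal values V(3,·): V(3,0)=0.0000, V(3,1)=0.0000, V(3,2)=40.8740, V(3,3)=106.7300
  t=2,j=0: stock 59.2480 → up 82.9472 (V=0.0000), down 54.5082 (V=0.0000). Price 0.0000; hedge Δ=0.0000, bond B=0.0000.
  t=2,j=1: stock 90.1600 → up 126.2240 (V=40.8740), down 82.9472 (V=0.0000). Price 23.9496; hedge Δ=0.9445, bond B=-61.2046.
  t=2,j=2: stock 137.2000 → up 192.0800 (V=106.7300), down 126.2240 (V=40.8740). Price 70.5203; hedge Δ=1.0000, bond B=-66.6797.
  t=1,j=0: stock 64.4000 → up 90.1600 (V=23.9496), down 59.2480 (V=0.0000). Price 14.0330; hedge Δ=0.7748, bond B=-35.8620.
  t=1,j=1: stock 98.0000 → up 137.2000 (V=70.5203), down 90.1600 (V=23.9496). Price 45.9982; hedge Δ=0.9900, bond B=-51.0241.
  t=0,j=0: stock 70.0000 → up 98.0000 (V=45.9982), down 64.4000 (V=14.0330). Price 29.6929; hedge Δ=0.9513, bond B=-36.9013.
Each (Δ,B) replicates both successor values, so the strategy is self-financing and V0 is arbitrage-free.

(0,0): Delta=0.9513 Bond=-36.9013
(1,0): Delta=0.7748 Bond=-35.8620
(1,1): Delta=0.9900 Bond=-51.0241
(2,0): Delta=0.0000 Bond=0.0000
(2,1): Delta=0.9445 Bond=-61.2046
(2,2): Delta=1.0000 Bond=-66.6797
V0=29.6929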